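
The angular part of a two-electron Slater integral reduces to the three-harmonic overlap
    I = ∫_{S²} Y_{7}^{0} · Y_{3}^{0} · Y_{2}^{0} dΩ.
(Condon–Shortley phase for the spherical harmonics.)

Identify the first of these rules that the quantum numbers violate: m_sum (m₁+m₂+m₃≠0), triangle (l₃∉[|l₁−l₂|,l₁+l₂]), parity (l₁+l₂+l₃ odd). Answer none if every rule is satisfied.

m₁+m₂+m₃ = 0 + 0 + 0 = 0  ✓
triangle: |7−3|=4 ≤ l₃=2 ≤ 7+3=10  ✗
parity: l₁+l₂+l₃ = 12 is even

triangle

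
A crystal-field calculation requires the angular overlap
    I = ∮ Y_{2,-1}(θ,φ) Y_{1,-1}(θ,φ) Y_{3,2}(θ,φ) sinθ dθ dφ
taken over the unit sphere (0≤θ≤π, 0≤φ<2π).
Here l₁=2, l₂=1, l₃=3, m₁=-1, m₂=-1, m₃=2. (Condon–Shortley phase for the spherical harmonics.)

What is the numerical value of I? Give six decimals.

Checks pass: Σm=0; 6 even; l₃=3∈[1,3].
(2·2+1)(2·1+1)(2·3+1) = 105
Δ: 0! 4! 2! / 7! → 1/105
sum: t=0:+1/4 = 1/4
3j²(2 1 3; 0 0 0) = Δ·Π!·Σ² = 3/35  (sign -1)
sum: t=0:+1/12 = 1/12
3j²(2 1 3; -1 -1 2) = Δ·Π!·Σ² = 2/21  (sign -1)
combine: 4πI² = 105·3/35·2/21 = 6/7
take √, sign +1: I = 0.26116903

0.261169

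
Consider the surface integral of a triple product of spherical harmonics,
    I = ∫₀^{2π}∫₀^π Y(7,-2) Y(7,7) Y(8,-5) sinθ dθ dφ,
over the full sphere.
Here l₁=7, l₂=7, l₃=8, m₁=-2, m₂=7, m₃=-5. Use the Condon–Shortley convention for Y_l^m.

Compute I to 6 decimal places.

m-sum 0 ✓  L=22 even ✓  0≤8≤14 ✓
Π(2lᵢ+1) = 15×15×17 = 3825
triangle coeff Δ(7,7,8) = 1/22086194130
Σ_t [0,6]: t=0:+1/18289152000 t=1:−1/248832000 t=2:+1/24883200 t=3:−1/11943936 t=4:+1/24883200 t=5:−1/248832000 t=6:+1/18289152000 = -11/975421440
(3j)²=1750/289731 [(7 7 8; 0 0 0)], sign=-1
Σ_t [6,6]: t=6:+1/20901888000 = 1/20901888000
(3j)²=546/37145 [(7 7 8; -2 7 -5)], sign=-1
⇒ 4πI² = 1102500/3246473
I = (+1)√(1102500/3246473/(4π)) = 0.16439116

0.164391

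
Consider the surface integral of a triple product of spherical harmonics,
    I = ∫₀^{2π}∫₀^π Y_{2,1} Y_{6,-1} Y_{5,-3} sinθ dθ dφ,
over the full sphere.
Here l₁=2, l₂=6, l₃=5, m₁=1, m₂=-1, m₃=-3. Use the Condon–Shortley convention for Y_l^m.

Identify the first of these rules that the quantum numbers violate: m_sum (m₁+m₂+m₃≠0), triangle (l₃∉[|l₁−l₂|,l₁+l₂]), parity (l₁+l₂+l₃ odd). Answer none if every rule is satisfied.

m_sum

azimuthal sum: 1 − 1 − 3 = -3  ✗
4 ≤ 5 ≤ 8 (triangle on l)
L = 2 + 6 + 5 = 13 (odd)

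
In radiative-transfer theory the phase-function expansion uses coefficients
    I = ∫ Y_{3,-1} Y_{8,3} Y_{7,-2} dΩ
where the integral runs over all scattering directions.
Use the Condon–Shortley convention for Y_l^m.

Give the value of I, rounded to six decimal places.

m-sum 0 ✓  L=18 even ✓  5≤7≤11 ✓
Π(2lᵢ+1) = 7×17×15 = 1785
triangle coeff Δ(3,8,7) = 1/5290740
Σ_t [1,3]: t=1:−1/7257600 t=2:+1/2073600 t=3:−1/7257600 = 1/4838400
(3j)²=252/20995 [(3 8 7; 0 0 0)], sign=-1
Σ_t [2,4]: t=2:+1/17418240 t=3:−1/5806080 t=4:+1/29030400 = -1/12441600
(3j)²=154/12597 [(3 8 7; -1 3 -2)], sign=+1
⇒ 4πI² = 271656/1037153
I = (-1)√(271656/1037153/(4π)) = -0.14437211

-0.144372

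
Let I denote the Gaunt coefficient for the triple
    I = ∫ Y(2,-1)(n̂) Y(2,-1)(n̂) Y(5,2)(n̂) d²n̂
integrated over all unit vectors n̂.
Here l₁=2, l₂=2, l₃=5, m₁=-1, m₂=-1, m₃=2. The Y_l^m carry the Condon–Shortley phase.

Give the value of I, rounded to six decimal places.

triangle: need 0≤l₃≤4, have 5; I=0

0.000000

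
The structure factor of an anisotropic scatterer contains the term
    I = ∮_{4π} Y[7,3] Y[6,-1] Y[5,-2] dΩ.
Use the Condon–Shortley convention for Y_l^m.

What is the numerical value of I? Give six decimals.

Rules hold: Σm=0, L=18 even, 1≤5≤13.
N = 15·13·11 = 2145
Δ = 8!·6!·4!/19! = 1/174594420
Racah Σ t=2..6: t=2:+1/4147200 t=3:−1/207360 t=4:+1/82944 t=5:−1/207360 t=6:+1/4147200 = 1/345600
⇒ 3j(7 6 5; 0 0 0)² = 420/46189, sgn -1
Racah Σ t=1..4: t=1:−1/4354560 t=2:+1/414720 t=3:−1/345600 t=4:+1/2488320 = -1/3225600
⇒ 3j(7 6 5; 3 -1 -2)² = 81/92378, sgn +1
4πI² = N·(3j₀)²·(3jₘ)² = 255150/14919047
I = -1·√(0.0171023/4π) = -0.03689116

-0.036891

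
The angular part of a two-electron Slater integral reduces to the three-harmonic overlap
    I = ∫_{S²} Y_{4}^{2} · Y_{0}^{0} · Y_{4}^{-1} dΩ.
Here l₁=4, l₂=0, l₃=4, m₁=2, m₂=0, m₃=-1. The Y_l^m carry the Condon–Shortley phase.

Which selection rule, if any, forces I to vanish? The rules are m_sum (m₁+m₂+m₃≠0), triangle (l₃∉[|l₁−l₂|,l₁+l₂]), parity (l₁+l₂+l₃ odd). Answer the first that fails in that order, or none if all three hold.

m₁+m₂+m₃ = 2 + 0 − 1 = 1  ✗
triangle: |4−0|=4 ≤ l₃=4 ≤ 4+0=4
parity: l₁+l₂+l₃ = 8 is even

m_sum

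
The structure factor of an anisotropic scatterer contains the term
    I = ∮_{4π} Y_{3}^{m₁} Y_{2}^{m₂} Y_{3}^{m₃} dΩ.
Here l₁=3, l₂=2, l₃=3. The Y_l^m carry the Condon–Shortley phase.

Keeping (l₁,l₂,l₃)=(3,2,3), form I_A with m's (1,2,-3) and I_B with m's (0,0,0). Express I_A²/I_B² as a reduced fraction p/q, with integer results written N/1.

l's match ⇒ only the (l;m) 3-j factors differ between A and B.
A: triangle coeff Δ(3,2,3) = 1/3780; Σ_t [2,2]: t=2:+1/96 = 1/96; (3j)²=1/42 [(3 2 3; 1 2 -3)], sign=+1
B: triangle coeff Δ(3,2,3) = 1/3780; Σ_t [0,2]: t=0:+1/24 t=1:−1/4 t=2:+1/24 = -1/6; (3j)²=4/105 [(3 2 3; 0 0 0)], sign=+1
I_A²/I_B² = (1/42)/(4/105) = 5/8

5/8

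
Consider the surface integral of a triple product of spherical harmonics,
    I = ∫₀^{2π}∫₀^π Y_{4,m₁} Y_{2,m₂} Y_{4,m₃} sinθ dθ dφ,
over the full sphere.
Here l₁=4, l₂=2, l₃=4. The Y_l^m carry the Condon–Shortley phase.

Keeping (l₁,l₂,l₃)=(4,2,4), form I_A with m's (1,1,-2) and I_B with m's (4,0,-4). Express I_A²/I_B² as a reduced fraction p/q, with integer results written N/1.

243/784

Shared (l₁,l₂,l₃)=(4,2,4): N and (l;000)² cancel in I_A²/I_B².
A: Δ = 2!·6!·2!/11! = 1/13860; Racah Σ t=1..2: t=1:−1/96 t=2:+1/240 = -1/160; ⇒ 3j(4 2 4; 1 1 -2)² = 27/1540, sgn -1
B: Δ = 2!·6!·2!/11! = 1/13860; Racah Σ t=0..0: t=0:+1/2880 = 1/2880; ⇒ 3j(4 2 4; 4 0 -4)² = 28/495, sgn +1
I_A²/I_B² = (27/1540)/(28/495) = 243/784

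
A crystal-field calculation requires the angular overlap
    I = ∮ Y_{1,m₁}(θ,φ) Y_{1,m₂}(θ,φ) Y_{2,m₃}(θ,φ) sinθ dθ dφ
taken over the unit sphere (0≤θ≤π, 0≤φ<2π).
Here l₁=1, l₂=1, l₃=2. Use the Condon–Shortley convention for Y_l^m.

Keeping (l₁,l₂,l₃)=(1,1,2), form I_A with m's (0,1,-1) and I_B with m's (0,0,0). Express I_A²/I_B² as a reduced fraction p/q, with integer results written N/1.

3/4

Same 1,1,2: normalisation and zero-m 3j drop out of the ratio.
A: Δ: 0! 2! 2! / 5! → 1/30; sum: t=0:+1/2 = 1/2; 3j²(1 1 2; 0 1 -1) = Δ·Π!·Σ² = 1/10  (sign -1)
B: Δ: 0! 2! 2! / 5! → 1/30; sum: t=0:+1/1 = 1/1; 3j²(1 1 2; 0 0 0) = Δ·Π!·Σ² = 2/15  (sign +1)
I_A²/I_B² = (1/10)/(2/15) = 3/4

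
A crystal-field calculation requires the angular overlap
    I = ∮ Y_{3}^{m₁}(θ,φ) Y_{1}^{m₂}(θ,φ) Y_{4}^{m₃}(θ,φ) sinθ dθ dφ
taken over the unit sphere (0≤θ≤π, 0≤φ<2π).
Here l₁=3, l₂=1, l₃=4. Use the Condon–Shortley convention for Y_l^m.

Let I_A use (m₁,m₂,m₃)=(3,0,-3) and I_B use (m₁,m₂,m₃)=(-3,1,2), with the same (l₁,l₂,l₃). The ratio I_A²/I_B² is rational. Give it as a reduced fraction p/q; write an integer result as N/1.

l's match ⇒ only the (l;m) 3-j factors differ between A and B.
A: triangle coeff Δ(3,1,4) = 1/252; Σ_t [0,0]: t=0:+1/720 = 1/720; (3j)²=1/36 [(3 1 4; 3 0 -3)], sign=-1
B: triangle coeff Δ(3,1,4) = 1/252; Σ_t [0,0]: t=0:+1/1440 = 1/1440; (3j)²=1/252 [(3 1 4; -3 1 2)], sign=+1
I_A²/I_B² = (1/36)/(1/252) = 7/1

7/1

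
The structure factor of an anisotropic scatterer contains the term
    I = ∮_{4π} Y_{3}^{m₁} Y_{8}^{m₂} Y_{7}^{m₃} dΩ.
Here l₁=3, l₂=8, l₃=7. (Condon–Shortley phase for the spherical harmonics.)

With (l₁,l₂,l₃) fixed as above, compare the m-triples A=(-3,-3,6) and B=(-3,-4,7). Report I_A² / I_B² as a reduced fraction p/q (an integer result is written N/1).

30/7

Shared (l₁,l₂,l₃)=(3,8,7): N and (l;000)² cancel in I_A²/I_B².
A: Δ = 4!·2!·12!/19! = 1/5290740; Racah Σ t=4..4: t=4:+1/1916006400 = 1/1916006400; ⇒ 3j(3 8 7; -3 -3 6)² = 5/4522, sgn -1
B: Δ = 4!·2!·12!/19! = 1/5290740; Racah Σ t=4..4: t=4:+1/22992076800 = 1/22992076800; ⇒ 3j(3 8 7; -3 -4 7)² = 1/3876, sgn +1
I_A²/I_B² = (5/4522)/(1/3876) = 30/7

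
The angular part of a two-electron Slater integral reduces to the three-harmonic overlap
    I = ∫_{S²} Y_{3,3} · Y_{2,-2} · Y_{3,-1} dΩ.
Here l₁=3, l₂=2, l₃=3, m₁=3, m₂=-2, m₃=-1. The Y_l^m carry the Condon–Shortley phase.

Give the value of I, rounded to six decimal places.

0.132981

m-sum 0 ✓  L=8 even ✓  1≤3≤5 ✓
Π(2lᵢ+1) = 7×5×7 = 245
triangle coeff Δ(3,2,3) = 1/3780
Σ_t [0,2]: t=0:+1/24 t=1:−1/4 t=2:+1/24 = -1/6
(3j)²=4/105 [(3 2 3; 0 0 0)], sign=+1
Σ_t [0,0]: t=0:+1/96 = 1/96
(3j)²=1/42 [(3 2 3; 3 -2 -1)], sign=+1
⇒ 4πI² = 2/9
I = (+1)√(2/9/(4π)) = 0.13298076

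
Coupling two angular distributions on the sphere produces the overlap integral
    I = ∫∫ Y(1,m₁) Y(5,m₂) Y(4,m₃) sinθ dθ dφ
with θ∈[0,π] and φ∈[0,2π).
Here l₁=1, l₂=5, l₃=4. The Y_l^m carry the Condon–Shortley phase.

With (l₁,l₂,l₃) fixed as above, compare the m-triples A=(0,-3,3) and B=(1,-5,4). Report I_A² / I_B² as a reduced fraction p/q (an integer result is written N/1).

16/45

Same 1,5,4: normalisation and zero-m 3j drop out of the ratio.
A: Δ: 2! 0! 8! / 11! → 1/495; sum: t=1:−1/5040 = -1/5040; 3j²(1 5 4; 0 -3 3) = Δ·Π!·Σ² = 16/495  (sign +1)
B: Δ: 2! 0! 8! / 11! → 1/495; sum: t=0:+1/80640 = 1/80640; 3j²(1 5 4; 1 -5 4) = Δ·Π!·Σ² = 1/11  (sign +1)
I_A²/I_B² = (16/495)/(1/11) = 16/45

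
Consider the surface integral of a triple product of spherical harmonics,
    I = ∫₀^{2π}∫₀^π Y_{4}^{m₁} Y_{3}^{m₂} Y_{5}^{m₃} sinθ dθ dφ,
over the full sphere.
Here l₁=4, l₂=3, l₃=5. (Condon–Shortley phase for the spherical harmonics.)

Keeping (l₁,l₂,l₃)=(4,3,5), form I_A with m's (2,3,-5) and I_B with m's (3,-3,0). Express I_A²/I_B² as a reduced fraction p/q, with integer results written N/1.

2/1

l's match ⇒ only the (l;m) 3-j factors differ between A and B.
A: triangle coeff Δ(4,3,5) = 1/180180; Σ_t [2,2]: t=2:+1/34560 = 1/34560; (3j)²=5/286 [(4 3 5; 2 3 -5)], sign=+1
B: triangle coeff Δ(4,3,5) = 1/180180; Σ_t [0,0]: t=0:+1/5760 = 1/5760; (3j)²=5/572 [(4 3 5; 3 -3 0)], sign=-1
I_A²/I_B² = (5/286)/(5/572) = 2/1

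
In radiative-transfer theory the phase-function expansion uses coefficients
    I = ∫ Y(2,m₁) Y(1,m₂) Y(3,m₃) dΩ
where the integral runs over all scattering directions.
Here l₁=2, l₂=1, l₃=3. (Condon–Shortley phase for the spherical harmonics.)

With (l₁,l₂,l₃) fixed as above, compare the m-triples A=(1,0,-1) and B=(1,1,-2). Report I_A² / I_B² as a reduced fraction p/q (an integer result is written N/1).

Shared (l₁,l₂,l₃)=(2,1,3): N and (l;000)² cancel in I_A²/I_B².
A: Δ = 0!·4!·2!/7! = 1/105; Racah Σ t=0..0: t=0:+1/6 = 1/6; ⇒ 3j(2 1 3; 1 0 -1)² = 8/105, sgn +1
B: Δ = 0!·4!·2!/7! = 1/105; Racah Σ t=0..0: t=0:+1/12 = 1/12; ⇒ 3j(2 1 3; 1 1 -2)² = 2/21, sgn -1
I_A²/I_B² = (8/105)/(2/21) = 4/5

4/5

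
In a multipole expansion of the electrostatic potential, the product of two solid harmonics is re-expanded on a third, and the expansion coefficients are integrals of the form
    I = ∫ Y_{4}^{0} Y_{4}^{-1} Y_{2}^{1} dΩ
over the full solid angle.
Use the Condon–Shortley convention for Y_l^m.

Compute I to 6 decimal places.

-0.044869

Checks pass: Σm=0; 10 even; l₃=2∈[0,8].
(2·4+1)(2·4+1)(2·2+1) = 405
Δ: 6! 2! 2! / 11! → 1/13860
sum: t=2:+1/192 t=3:−1/36 t=4:+1/192 = -5/288
3j²(4 4 2; 0 0 0) = Δ·Π!·Σ² = 20/693  (sign -1)
sum: t=2:+1/96 t=3:−1/72 = -1/288
3j²(4 4 2; 0 -1 1) = Δ·Π!·Σ² = 1/462  (sign +1)
combine: 4πI² = 405·20/693·1/462 = 150/5929
take √, sign -1: I = -0.04486937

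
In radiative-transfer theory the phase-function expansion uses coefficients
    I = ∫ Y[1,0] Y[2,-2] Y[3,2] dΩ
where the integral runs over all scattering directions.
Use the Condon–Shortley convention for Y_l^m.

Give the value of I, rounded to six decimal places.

m-sum 0 ✓  L=6 even ✓  1≤3≤3 ✓
Π(2lᵢ+1) = 3×5×7 = 105
triangle coeff Δ(1,2,3) = 1/105
Σ_t [0,0]: t=0:+1/4 = 1/4
(3j)²=3/35 [(1 2 3; 0 0 0)], sign=-1
Σ_t [0,0]: t=0:+1/24 = 1/24
(3j)²=1/21 [(1 2 3; 0 -2 2)], sign=-1
⇒ 4πI² = 3/7
I = (+1)√(3/7/(4π)) = 0.18467439

0.184674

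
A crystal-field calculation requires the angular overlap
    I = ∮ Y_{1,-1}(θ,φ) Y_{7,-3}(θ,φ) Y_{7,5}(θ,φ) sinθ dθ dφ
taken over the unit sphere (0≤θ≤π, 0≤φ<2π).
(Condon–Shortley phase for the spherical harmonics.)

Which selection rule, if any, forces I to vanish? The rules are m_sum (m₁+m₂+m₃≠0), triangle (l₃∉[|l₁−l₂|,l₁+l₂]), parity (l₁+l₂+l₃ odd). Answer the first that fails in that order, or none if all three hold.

m_sum

Σmᵢ = 1  ✗
l₃∈[|l₁−l₂|,l₁+l₂]=[6,8], have l₃=7
Σlᵢ = 15 ⇒ odd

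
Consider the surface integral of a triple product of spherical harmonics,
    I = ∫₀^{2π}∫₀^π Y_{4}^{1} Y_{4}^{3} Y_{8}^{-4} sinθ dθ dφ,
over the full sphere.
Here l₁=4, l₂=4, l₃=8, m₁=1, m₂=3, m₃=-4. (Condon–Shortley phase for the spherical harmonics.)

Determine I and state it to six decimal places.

0.188506

Rules hold: Σm=0, L=16 even, 0≤8≤8.
N = 9·9·17 = 1377
Δ = 0!·8!·8!/17! = 1/218790
Racah Σ t=0..0: t=0:+1/331776 = 1/331776
⇒ 3j(4 4 8; 0 0 0)² = 490/21879, sgn +1
Racah Σ t=0..0: t=0:+1/3628800 = 1/3628800
⇒ 3j(4 4 8; 1 3 -4)² = 16/1105, sgn +1
4πI² = N·(3j₀)²·(3jₘ)² = 14112/31603
I = +1·√(0.44654/4π) = 0.18850601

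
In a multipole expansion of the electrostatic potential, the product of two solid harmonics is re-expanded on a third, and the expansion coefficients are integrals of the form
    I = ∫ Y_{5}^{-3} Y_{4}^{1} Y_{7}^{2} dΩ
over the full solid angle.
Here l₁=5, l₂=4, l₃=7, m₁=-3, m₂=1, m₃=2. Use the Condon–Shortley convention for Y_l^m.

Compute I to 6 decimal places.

-0.140275

Rules hold: Σm=0, L=16 even, 1≤7≤9.
N = 11·9·15 = 1485
Δ = 2!·8!·6!/17! = 1/6126120
Racah Σ t=0..2: t=0:+1/69120 t=1:−1/20736 t=2:+1/69120 = -1/51840
⇒ 3j(5 4 7; 0 0 0)² = 280/21879, sgn +1
Racah Σ t=0..2: t=0:+1/9676800 t=1:−1/241920 t=2:+1/103680 = 163/29030400
⇒ 3j(5 4 7; -3 1 2)² = 26569/2042040, sgn -1
4πI² = N·(3j₀)²·(3jₘ)² = 132845/537251
I = -1·√(0.247268/4π) = -0.14027461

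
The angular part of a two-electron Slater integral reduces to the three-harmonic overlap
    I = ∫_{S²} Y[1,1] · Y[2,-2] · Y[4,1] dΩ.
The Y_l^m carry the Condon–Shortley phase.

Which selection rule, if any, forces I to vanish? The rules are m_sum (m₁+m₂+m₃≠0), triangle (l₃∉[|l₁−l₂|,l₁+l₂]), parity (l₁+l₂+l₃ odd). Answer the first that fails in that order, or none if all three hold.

triangle

m₁+m₂+m₃ = 1 − 2 + 1 = 0  ✓
triangle: |1−2|=1 ≤ l₃=4 ≤ 1+2=3  ✗
parity: l₁+l₂+l₃ = 7 is odd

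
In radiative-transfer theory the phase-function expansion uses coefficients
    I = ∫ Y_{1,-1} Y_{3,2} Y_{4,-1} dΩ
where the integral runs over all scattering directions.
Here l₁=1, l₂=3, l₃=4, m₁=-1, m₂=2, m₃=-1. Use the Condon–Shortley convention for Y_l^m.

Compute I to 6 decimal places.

-0.106622

m-sum 0 ✓  L=8 even ✓  2≤4≤4 ✓
Π(2lᵢ+1) = 3×7×9 = 189
triangle coeff Δ(1,3,4) = 1/252
Σ_t [0,0]: t=0:+1/36 = 1/36
(3j)²=4/63 [(1 3 4; 0 0 0)], sign=+1
Σ_t [0,0]: t=0:+1/240 = 1/240
(3j)²=1/84 [(1 3 4; -1 2 -1)], sign=-1
⇒ 4πI² = 1/7
I = (-1)√(1/7/(4π)) = -0.10662181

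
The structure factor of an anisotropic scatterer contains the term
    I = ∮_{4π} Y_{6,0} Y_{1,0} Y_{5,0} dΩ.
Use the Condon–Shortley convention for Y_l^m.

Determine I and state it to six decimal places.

Checks pass: Σm=0; 12 even; l₃=5∈[5,7].
(2·6+1)(2·1+1)(2·5+1) = 429
Δ: 2! 10! 0! / 13! → 1/858
sum: t=1:−1/14400 = -1/14400
3j²(6 1 5; 0 0 0) = Δ·Π!·Σ² = 6/143  (sign +1)
(m-triple is (0,0,0) — same symbol as above.)
combine: 4πI² = 429·6/143·6/143 = 108/143
take √, sign +1: I = 0.24515397

0.245154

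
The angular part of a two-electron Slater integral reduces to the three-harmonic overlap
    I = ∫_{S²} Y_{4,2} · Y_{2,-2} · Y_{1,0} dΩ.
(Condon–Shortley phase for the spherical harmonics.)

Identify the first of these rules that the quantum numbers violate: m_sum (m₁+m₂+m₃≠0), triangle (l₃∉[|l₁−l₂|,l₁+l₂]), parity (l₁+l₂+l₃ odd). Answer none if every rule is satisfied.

m₁+m₂+m₃ = 2 − 2 + 0 = 0  ✓
triangle: |4−2|=2 ≤ l₃=1 ≤ 4+2=6  ✗
parity: l₁+l₂+l₃ = 7 is odd

triangle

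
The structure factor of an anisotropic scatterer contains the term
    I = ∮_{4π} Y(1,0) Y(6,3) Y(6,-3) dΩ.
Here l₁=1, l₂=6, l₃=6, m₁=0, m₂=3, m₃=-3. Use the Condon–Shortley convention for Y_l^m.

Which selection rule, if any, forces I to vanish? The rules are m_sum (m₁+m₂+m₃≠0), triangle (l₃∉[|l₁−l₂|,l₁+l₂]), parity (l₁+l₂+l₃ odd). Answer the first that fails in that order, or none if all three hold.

parity

azimuthal sum: 0 + 3 − 3 = 0  ✓
5 ≤ 6 ≤ 7 (triangle on l)  ✓
L = 1 + 6 + 6 = 13 (odd)  ✗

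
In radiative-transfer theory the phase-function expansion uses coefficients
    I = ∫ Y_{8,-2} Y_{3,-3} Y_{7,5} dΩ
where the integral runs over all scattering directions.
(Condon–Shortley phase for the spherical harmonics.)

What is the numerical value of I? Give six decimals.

-0.069177

m-sum 0 ✓  L=18 even ✓  5≤7≤11 ✓
Π(2lᵢ+1) = 17×7×15 = 1785
triangle coeff Δ(8,3,7) = 1/5290740
Σ_t [1,3]: t=1:−1/7257600 t=2:+1/2073600 t=3:−1/7257600 = 1/4838400
(3j)²=252/20995 [(8 3 7; 0 0 0)], sign=-1
Σ_t [0,0]: t=0:+1/348364800 = 1/348364800
(3j)²=165/58786 [(8 3 7; -2 -3 5)], sign=+1
⇒ 4πI² = 62370/1037153
I = (-1)√(62370/1037153/(4π)) = -0.06917697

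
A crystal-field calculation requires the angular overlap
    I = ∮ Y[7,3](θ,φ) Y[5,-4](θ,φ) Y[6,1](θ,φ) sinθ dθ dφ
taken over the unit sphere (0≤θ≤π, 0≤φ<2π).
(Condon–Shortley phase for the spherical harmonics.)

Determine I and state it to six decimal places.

Checks pass: Σm=0; 18 even; l₃=6∈[2,12].
(2·7+1)(2·5+1)(2·6+1) = 2145
Δ: 6! 8! 4! / 19! → 1/174594420
sum: t=1:−1/4147200 t=2:+1/207360 t=3:−1/82944 t=4:+1/207360 t=5:−1/4147200 = -1/345600
3j²(7 5 6; 0 0 0) = Δ·Π!·Σ² = 420/46189  (sign -1)
sum: t=0:+1/2488320 t=1:−1/2073600 = -1/12441600
3j²(7 5 6; 3 -4 1) = Δ·Π!·Σ² = 98/138567  (sign +1)
combine: 4πI² = 2145·420/46189·98/138567 = 205800/14919047
take √, sign -1: I = -0.03313197

-0.033132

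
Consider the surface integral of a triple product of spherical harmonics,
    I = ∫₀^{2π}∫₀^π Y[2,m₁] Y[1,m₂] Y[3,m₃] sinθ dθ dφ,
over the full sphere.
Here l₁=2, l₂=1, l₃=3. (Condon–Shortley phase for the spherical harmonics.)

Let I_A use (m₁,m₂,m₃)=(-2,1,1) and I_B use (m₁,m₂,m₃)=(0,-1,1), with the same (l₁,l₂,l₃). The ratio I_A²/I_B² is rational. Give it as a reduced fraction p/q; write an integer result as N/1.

1/6

Same 2,1,3: normalisation and zero-m 3j drop out of the ratio.
A: Δ: 0! 4! 2! / 7! → 1/105; sum: t=0:+1/48 = 1/48; 3j²(2 1 3; -2 1 1) = Δ·Π!·Σ² = 1/105  (sign +1)
B: Δ: 0! 4! 2! / 7! → 1/105; sum: t=0:+1/8 = 1/8; 3j²(2 1 3; 0 -1 1) = Δ·Π!·Σ² = 2/35  (sign +1)
I_A²/I_B² = (1/105)/(2/35) = 1/6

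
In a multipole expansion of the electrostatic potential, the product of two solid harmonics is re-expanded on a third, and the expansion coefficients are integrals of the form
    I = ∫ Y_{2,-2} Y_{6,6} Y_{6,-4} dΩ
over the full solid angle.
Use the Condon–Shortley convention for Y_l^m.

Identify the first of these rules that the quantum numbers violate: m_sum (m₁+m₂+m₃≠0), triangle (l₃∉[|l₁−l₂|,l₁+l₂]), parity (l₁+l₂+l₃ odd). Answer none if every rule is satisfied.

none

m₁+m₂+m₃ = -2 + 6 − 4 = 0  ✓
triangle: |2−6|=4 ≤ l₃=6 ≤ 2+6=8  ✓
parity: l₁+l₂+l₃ = 14 is even  ✓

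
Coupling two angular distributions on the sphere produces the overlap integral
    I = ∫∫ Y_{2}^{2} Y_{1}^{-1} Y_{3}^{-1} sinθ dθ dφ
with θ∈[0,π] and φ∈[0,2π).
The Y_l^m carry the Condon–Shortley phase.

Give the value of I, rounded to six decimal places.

Rules hold: Σm=0, L=6 even, 1≤3≤3.
N = 5·3·7 = 105
Δ = 0!·4!·2!/7! = 1/105
Racah Σ t=0..0: t=0:+1/4 = 1/4
⇒ 3j(2 1 3; 0 0 0)² = 3/35, sgn -1
Racah Σ t=0..0: t=0:+1/48 = 1/48
⇒ 3j(2 1 3; 2 -1 -1)² = 1/105, sgn +1
4πI² = N·(3j₀)²·(3jₘ)² = 3/35
I = -1·√(0.0857143/4π) = -0.08258890

-0.082589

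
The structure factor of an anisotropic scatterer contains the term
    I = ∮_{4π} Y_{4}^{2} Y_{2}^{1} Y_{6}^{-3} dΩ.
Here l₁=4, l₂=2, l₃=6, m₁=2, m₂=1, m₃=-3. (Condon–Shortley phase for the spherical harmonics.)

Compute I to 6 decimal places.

Checks pass: Σm=0; 12 even; l₃=6∈[2,6].
(2·4+1)(2·2+1)(2·6+1) = 585
Δ: 0! 8! 4! / 13! → 1/6435
sum: t=0:+1/2304 = 1/2304
3j²(4 2 6; 0 0 0) = Δ·Π!·Σ² = 5/143  (sign +1)
sum: t=0:+1/8640 = 1/8640
3j²(4 2 6; 2 1 -3) = Δ·Π!·Σ² = 28/715  (sign -1)
combine: 4πI² = 585·5/143·28/715 = 1260/1573
take √, sign -1: I = -0.25247360

-0.252474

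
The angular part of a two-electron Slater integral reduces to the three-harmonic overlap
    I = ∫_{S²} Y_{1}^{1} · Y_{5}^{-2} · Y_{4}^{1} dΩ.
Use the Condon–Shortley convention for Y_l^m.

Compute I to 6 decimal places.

0.225034

Rules hold: Σm=0, L=10 even, 4≤4≤6.
N = 3·11·9 = 297
Δ = 2!·0!·8!/11! = 1/495
Racah Σ t=1..1: t=1:−1/576 = -1/576
⇒ 3j(1 5 4; 0 0 0)² = 5/99, sgn -1
Racah Σ t=0..0: t=0:+1/1440 = 1/1440
⇒ 3j(1 5 4; 1 -2 1)² = 7/165, sgn -1
4πI² = N·(3j₀)²·(3jₘ)² = 7/11
I = +1·√(0.636364/4π) = 0.22503380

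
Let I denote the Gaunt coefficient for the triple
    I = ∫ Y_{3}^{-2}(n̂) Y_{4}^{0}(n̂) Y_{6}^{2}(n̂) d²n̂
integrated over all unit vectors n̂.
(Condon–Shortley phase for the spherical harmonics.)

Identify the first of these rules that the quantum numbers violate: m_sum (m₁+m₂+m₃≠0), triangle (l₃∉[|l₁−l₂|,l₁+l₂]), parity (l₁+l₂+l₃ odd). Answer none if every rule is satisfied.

parity

azimuthal sum: -2 + 0 + 2 = 0  ✓
1 ≤ 6 ≤ 7 (triangle on l)  ✓
L = 3 + 4 + 6 = 13 (odd)  ✗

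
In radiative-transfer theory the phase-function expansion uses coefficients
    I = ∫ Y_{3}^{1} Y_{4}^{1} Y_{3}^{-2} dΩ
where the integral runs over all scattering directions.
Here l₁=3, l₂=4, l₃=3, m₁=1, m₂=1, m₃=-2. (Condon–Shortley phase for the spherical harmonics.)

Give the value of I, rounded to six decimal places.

Rules hold: Σm=0, L=10 even, 1≤3≤7.
N = 7·9·7 = 441
Δ = 4!·2!·4!/11! = 1/34650
Racah Σ t=1..3: t=1:−1/72 t=2:+1/16 t=3:−1/72 = 5/144
⇒ 3j(3 4 3; 0 0 0)² = 2/77, sgn -1
Racah Σ t=1..2: t=1:−1/144 t=2:+1/48 = 1/72
⇒ 3j(3 4 3; 1 1 -2)² = 16/693, sgn -1
4πI² = N·(3j₀)²·(3jₘ)² = 32/121
I = +1·√(0.264463/4π) = 0.14506992

0.145070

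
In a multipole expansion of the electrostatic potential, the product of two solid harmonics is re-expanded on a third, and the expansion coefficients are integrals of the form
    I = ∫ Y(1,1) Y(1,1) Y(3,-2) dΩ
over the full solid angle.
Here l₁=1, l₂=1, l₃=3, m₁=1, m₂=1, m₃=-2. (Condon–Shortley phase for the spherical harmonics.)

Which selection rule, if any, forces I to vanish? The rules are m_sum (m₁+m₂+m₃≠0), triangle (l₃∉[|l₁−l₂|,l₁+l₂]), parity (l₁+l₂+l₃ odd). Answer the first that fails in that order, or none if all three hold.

triangle

Σmᵢ = 0  ✓
l₃∈[|l₁−l₂|,l₁+l₂]=[0,2], have l₃=3  ✗
Σlᵢ = 5 ⇒ odd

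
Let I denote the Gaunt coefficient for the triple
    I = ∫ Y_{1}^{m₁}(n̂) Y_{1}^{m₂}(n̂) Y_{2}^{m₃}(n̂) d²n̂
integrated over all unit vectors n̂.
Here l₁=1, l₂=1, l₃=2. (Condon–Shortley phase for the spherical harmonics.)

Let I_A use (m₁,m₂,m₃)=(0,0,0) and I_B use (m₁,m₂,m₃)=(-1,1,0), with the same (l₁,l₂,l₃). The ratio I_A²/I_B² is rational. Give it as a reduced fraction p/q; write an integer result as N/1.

4/1

l's match ⇒ only the (l;m) 3-j factors differ between A and B.
A: triangle coeff Δ(1,1,2) = 1/30; Σ_t [0,0]: t=0:+1/1 = 1/1; (3j)²=2/15 [(1 1 2; 0 0 0)], sign=+1
B: triangle coeff Δ(1,1,2) = 1/30; Σ_t [0,0]: t=0:+1/4 = 1/4; (3j)²=1/30 [(1 1 2; -1 1 0)], sign=+1
I_A²/I_B² = (2/15)/(1/30) = 4/1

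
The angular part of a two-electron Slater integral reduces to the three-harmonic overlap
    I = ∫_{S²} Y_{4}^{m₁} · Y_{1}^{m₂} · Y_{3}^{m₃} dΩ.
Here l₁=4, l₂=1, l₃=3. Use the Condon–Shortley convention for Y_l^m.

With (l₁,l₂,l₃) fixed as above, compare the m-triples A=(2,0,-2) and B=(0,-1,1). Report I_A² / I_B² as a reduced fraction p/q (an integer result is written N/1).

l's match ⇒ only the (l;m) 3-j factors differ between A and B.
A: triangle coeff Δ(4,1,3) = 1/252; Σ_t [1,1]: t=1:−1/120 = -1/120; (3j)²=1/21 [(4 1 3; 2 0 -2)], sign=+1
B: triangle coeff Δ(4,1,3) = 1/252; Σ_t [0,0]: t=0:+1/96 = 1/96; (3j)²=1/42 [(4 1 3; 0 -1 1)], sign=+1
I_A²/I_B² = (1/21)/(1/42) = 2/1

2/1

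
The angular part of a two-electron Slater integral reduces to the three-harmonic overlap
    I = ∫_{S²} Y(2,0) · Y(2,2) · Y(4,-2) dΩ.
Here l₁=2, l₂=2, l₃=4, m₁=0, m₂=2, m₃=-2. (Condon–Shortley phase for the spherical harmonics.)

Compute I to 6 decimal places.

m-sum 0 ✓  L=8 even ✓  0≤4≤4 ✓
Π(2lᵢ+1) = 5×5×9 = 225
triangle coeff Δ(2,2,4) = 1/630
Σ_t [0,0]: t=0:+1/16 = 1/16
(3j)²=2/35 [(2 2 4; 0 0 0)], sign=+1
Σ_t [0,0]: t=0:+1/96 = 1/96
(3j)²=1/42 [(2 2 4; 0 2 -2)], sign=+1
⇒ 4πI² = 15/49
I = (+1)√(15/49/(4π)) = 0.15607835

0.156078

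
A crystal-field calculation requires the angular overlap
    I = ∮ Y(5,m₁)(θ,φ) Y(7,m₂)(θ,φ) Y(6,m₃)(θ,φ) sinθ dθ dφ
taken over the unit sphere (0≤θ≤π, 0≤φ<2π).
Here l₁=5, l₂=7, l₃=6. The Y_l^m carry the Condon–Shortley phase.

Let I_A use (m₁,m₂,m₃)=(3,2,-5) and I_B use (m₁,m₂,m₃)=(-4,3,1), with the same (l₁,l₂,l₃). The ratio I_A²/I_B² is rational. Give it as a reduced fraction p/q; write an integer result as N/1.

l's match ⇒ only the (l;m) 3-j factors differ between A and B.
A: triangle coeff Δ(5,7,6) = 1/174594420; Σ_t [1,2]: t=1:−1/29030400 t=2:+1/5806080 = 1/7257600; (3j)²=64/4199 [(5 7 6; 3 2 -5)], sign=-1
B: triangle coeff Δ(5,7,6) = 1/174594420; Σ_t [5,6]: t=5:−1/2073600 t=6:+1/2488320 = -1/12441600; (3j)²=98/138567 [(5 7 6; -4 3 1)], sign=+1
I_A²/I_B² = (64/4199)/(98/138567) = 1056/49

1056/49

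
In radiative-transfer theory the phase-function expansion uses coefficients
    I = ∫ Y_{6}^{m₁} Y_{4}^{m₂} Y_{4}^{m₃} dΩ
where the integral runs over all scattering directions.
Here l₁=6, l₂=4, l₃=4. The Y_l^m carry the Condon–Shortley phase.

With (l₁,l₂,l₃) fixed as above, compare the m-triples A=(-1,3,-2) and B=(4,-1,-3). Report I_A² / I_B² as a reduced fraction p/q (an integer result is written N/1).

169/6

Same 6,4,4: normalisation and zero-m 3j drop out of the ratio.
A: Δ: 6! 6! 2! / 15! → 1/1261260; sum: t=5:−1/11520 t=6:+1/86400 = -13/172800; 3j²(6 4 4; -1 3 -2) = Δ·Π!·Σ² = 13/660  (sign -1)
B: Δ: 6! 6! 2! / 15! → 1/1261260; sum: t=1:−1/28800 t=2:+1/34560 = -1/172800; 3j²(6 4 4; 4 -1 -3) = Δ·Π!·Σ² = 1/1430  (sign +1)
I_A²/I_B² = (13/660)/(1/1430) = 169/6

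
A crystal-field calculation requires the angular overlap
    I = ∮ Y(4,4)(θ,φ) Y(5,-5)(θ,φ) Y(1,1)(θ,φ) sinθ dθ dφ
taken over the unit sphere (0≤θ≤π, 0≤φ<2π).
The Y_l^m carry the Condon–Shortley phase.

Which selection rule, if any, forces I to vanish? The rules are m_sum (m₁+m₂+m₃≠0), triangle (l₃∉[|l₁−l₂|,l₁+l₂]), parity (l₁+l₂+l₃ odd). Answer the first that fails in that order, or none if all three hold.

none

m₁+m₂+m₃ = 4 − 5 + 1 = 0  ✓
triangle: |4−5|=1 ≤ l₃=1 ≤ 4+5=9  ✓
parity: l₁+l₂+l₃ = 10 is even  ✓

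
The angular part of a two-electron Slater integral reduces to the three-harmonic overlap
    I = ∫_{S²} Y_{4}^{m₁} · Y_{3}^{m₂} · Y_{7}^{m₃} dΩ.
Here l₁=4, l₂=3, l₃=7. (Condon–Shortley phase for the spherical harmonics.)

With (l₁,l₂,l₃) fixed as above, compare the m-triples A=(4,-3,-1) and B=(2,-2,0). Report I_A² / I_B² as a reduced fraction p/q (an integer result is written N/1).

l's match ⇒ only the (l;m) 3-j factors differ between A and B.
A: triangle coeff Δ(4,3,7) = 1/45045; Σ_t [0,0]: t=0:+1/29030400 = 1/29030400; (3j)²=1/45045 [(4 3 7; 4 -3 -1)], sign=+1
B: triangle coeff Δ(4,3,7) = 1/45045; Σ_t [0,0]: t=0:+1/172800 = 1/172800; (3j)²=7/2145 [(4 3 7; 2 -2 0)], sign=-1
I_A²/I_B² = (1/45045)/(7/2145) = 1/147

1/147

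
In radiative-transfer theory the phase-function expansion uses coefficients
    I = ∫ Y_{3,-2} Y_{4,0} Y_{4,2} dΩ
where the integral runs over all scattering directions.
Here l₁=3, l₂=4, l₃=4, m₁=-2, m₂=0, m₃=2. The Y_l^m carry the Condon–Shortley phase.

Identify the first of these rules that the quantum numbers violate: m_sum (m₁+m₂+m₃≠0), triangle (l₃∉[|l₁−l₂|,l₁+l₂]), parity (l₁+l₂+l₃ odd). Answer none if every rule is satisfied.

azimuthal sum: -2 + 0 + 2 = 0  ✓
1 ≤ 4 ≤ 7 (triangle on l)  ✓
L = 3 + 4 + 4 = 11 (odd)  ✗

parity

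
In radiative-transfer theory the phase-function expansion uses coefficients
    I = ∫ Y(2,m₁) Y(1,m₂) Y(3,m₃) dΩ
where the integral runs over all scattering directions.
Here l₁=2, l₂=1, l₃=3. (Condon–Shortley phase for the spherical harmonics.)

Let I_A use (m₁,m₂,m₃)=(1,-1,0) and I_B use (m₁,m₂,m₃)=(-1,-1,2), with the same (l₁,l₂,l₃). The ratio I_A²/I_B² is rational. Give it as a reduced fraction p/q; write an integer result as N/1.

l's match ⇒ only the (l;m) 3-j factors differ between A and B.
A: triangle coeff Δ(2,1,3) = 1/105; Σ_t [0,0]: t=0:+1/12 = 1/12; (3j)²=1/35 [(2 1 3; 1 -1 0)], sign=-1
B: triangle coeff Δ(2,1,3) = 1/105; Σ_t [0,0]: t=0:+1/12 = 1/12; (3j)²=2/21 [(2 1 3; -1 -1 2)], sign=-1
I_A²/I_B² = (1/35)/(2/21) = 3/10

3/10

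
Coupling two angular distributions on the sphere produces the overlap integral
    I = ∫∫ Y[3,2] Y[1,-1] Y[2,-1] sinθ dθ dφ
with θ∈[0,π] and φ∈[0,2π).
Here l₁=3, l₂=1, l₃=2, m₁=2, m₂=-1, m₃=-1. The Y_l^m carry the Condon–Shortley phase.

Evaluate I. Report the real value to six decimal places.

0.261169

Rules hold: Σm=0, L=6 even, 2≤2≤4.
N = 7·3·5 = 105
Δ = 2!·4!·0!/7! = 1/105
Racah Σ t=1..1: t=1:−1/4 = -1/4
⇒ 3j(3 1 2; 0 0 0)² = 3/35, sgn -1
Racah Σ t=0..0: t=0:+1/12 = 1/12
⇒ 3j(3 1 2; 2 -1 -1)² = 2/21, sgn -1
4πI² = N·(3j₀)²·(3jₘ)² = 6/7
I = +1·√(0.857143/4π) = 0.26116903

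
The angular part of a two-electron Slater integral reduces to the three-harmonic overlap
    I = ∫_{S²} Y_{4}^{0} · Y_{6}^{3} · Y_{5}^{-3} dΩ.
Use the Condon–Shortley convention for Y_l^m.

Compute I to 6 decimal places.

L=15 odd ⇒ parity kills the (l;000) factor ⇒ I = 0

0.000000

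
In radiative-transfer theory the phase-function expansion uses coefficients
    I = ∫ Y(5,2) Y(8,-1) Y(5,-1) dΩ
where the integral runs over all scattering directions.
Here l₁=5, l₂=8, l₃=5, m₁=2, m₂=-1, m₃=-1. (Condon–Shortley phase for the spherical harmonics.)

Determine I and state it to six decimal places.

m-sum 0 ✓  L=18 even ✓  3≤5≤13 ✓
Π(2lᵢ+1) = 11×17×11 = 2057
triangle coeff Δ(5,8,5) = 1/37413090
Σ_t [3,5]: t=3:−1/1036800 t=4:+1/331776 t=5:−1/1036800 = 1/921600
(3j)²=490/46189 [(5 8 5; 0 0 0)], sign=-1
Σ_t [1,3]: t=1:−1/14515200 t=2:+1/1036800 t=3:−1/829440 = -1/3225600
(3j)²=567/230945 [(5 8 5; 2 -1 -1)], sign=-1
⇒ 4πI² = 55566/1037153
I = (+1)√(55566/1037153/(4π)) = 0.06529474

0.065295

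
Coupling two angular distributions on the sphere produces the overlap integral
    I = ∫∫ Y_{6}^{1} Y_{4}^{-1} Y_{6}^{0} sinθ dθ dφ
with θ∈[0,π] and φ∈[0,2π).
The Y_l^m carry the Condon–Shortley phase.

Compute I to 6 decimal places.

-0.043721

m-sum 0 ✓  L=16 even ✓  2≤6≤10 ✓
Π(2lᵢ+1) = 13×9×13 = 1521
triangle coeff Δ(6,4,6) = 1/15315300
Σ_t [0,4]: t=0:+1/829440 t=1:−1/25920 t=2:+1/9216 t=3:−1/25920 t=4:+1/829440 = 7/207360
(3j)²=28/2431 [(6 4 6; 0 0 0)], sign=+1
Σ_t [0,3]: t=0:+1/103680 t=1:−1/13824 t=2:+1/17280 t=3:−1/207360 = -1/103680
(3j)²=10/7293 [(6 4 6; 1 -1 0)], sign=-1
⇒ 4πI² = 840/34969
I = (-1)√(840/34969/(4π)) = -0.04372130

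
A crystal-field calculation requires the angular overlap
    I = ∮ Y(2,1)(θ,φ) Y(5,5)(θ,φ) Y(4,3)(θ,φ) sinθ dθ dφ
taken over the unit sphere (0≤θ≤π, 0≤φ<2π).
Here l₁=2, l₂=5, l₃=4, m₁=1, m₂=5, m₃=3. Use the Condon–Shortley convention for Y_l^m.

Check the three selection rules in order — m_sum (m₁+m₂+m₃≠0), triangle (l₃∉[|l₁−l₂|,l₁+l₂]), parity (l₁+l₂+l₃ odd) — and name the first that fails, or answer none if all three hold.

m₁+m₂+m₃ = 1 + 5 + 3 = 9  ✗
triangle: |2−5|=3 ≤ l₃=4 ≤ 2+5=7
parity: l₁+l₂+l₃ = 11 is odd

m_sum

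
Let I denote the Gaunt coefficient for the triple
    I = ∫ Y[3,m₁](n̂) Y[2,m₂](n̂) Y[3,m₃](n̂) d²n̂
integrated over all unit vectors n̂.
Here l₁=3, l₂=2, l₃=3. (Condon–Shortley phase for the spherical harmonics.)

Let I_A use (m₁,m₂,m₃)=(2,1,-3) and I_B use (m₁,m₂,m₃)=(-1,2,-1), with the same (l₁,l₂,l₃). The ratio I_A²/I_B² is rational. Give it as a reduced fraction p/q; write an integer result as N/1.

l's match ⇒ only the (l;m) 3-j factors differ between A and B.
A: triangle coeff Δ(3,2,3) = 1/3780; Σ_t [1,1]: t=1:−1/48 = -1/48; (3j)²=5/84 [(3 2 3; 2 1 -3)], sign=-1
B: triangle coeff Δ(3,2,3) = 1/3780; Σ_t [2,2]: t=2:+1/16 = 1/16; (3j)²=2/35 [(3 2 3; -1 2 -1)], sign=+1
I_A²/I_B² = (5/84)/(2/35) = 25/24

25/24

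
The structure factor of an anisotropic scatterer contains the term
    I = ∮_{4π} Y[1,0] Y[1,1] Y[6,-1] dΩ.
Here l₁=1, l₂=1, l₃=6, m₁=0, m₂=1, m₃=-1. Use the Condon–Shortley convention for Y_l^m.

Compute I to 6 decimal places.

|1−1|≤6≤1+1 violated ⇒ I = 0

0.000000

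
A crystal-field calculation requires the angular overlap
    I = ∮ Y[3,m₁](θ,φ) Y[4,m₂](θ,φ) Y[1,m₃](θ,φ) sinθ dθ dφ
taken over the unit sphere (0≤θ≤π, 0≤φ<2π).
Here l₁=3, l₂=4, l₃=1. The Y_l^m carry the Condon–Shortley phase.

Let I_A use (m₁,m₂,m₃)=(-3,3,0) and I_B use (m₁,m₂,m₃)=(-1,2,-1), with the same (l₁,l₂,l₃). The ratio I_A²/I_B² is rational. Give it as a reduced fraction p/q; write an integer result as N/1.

Same 3,4,1: normalisation and zero-m 3j drop out of the ratio.
A: Δ: 6! 0! 2! / 9! → 1/252; sum: t=6:+1/720 = 1/720; 3j²(3 4 1; -3 3 0) = Δ·Π!·Σ² = 1/36  (sign -1)
B: Δ: 6! 0! 2! / 9! → 1/252; sum: t=4:+1/96 = 1/96; 3j²(3 4 1; -1 2 -1) = Δ·Π!·Σ² = 5/84  (sign +1)
I_A²/I_B² = (1/36)/(5/84) = 7/15

7/15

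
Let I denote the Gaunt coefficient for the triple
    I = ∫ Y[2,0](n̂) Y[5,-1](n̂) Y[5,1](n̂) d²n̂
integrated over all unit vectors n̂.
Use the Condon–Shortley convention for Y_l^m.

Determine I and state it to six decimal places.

Checks pass: Σm=0; 12 even; l₃=5∈[3,7].
(2·2+1)(2·5+1)(2·5+1) = 605
Δ: 2! 2! 8! / 13! → 1/38610
sum: t=0:+1/2880 t=1:−1/576 t=2:+1/2880 = -1/960
3j²(2 5 5; 0 0 0) = Δ·Π!·Σ² = 10/429  (sign +1)
sum: t=0:+1/2304 t=1:−1/720 t=2:+1/5760 = -1/1280
3j²(2 5 5; 0 -1 1) = Δ·Π!·Σ² = 27/1430  (sign -1)
combine: 4πI² = 605·10/429·27/1430 = 45/169
take √, sign -1: I = -0.14556534

-0.145565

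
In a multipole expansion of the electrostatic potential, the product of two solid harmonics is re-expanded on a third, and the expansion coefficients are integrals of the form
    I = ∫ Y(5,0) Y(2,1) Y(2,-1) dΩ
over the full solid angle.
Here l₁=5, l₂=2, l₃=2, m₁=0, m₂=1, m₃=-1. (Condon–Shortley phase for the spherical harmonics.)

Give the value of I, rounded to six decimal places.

|5−2|≤2≤5+2 violated ⇒ I = 0

0.000000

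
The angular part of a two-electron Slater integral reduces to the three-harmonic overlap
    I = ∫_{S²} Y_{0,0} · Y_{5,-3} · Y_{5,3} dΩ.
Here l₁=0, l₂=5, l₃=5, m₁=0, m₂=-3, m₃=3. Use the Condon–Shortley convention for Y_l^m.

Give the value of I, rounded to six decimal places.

-0.282095

Checks pass: Σm=0; 10 even; l₃=5∈[5,5].
(2·0+1)(2·5+1)(2·5+1) = 121
Δ: 0! 0! 10! / 11! → 1/11
sum: t=0:+1/14400 = 1/14400
3j²(0 5 5; 0 0 0) = Δ·Π!·Σ² = 1/11  (sign -1)
sum: t=0:+1/80640 = 1/80640
3j²(0 5 5; 0 -3 3) = Δ·Π!·Σ² = 1/11  (sign +1)
combine: 4πI² = 121·1/11·1/11 = 1/1
take √, sign -1: I = -0.28209479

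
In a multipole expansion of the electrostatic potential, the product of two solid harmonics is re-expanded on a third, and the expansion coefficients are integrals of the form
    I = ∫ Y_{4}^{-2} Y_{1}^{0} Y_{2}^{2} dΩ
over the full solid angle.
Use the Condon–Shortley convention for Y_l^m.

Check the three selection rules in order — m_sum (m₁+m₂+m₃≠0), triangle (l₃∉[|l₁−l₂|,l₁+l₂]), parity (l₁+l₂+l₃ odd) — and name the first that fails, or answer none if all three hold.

m₁+m₂+m₃ = -2 + 0 + 2 = 0  ✓
triangle: |4−1|=3 ≤ l₃=2 ≤ 4+1=5  ✗
parity: l₁+l₂+l₃ = 7 is odd

triangle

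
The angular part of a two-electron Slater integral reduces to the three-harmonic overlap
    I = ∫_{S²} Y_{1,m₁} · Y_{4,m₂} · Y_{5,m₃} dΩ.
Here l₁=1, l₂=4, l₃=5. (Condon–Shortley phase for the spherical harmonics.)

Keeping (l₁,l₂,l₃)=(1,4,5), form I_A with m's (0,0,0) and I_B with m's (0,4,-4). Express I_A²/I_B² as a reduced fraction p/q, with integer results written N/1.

25/9

l's match ⇒ only the (l;m) 3-j factors differ between A and B.
A: triangle coeff Δ(1,4,5) = 1/495; Σ_t [0,0]: t=0:+1/576 = 1/576; (3j)²=5/99 [(1 4 5; 0 0 0)], sign=-1
B: triangle coeff Δ(1,4,5) = 1/495; Σ_t [0,0]: t=0:+1/40320 = 1/40320; (3j)²=1/55 [(1 4 5; 0 4 -4)], sign=-1
I_A²/I_B² = (5/99)/(1/55) = 25/9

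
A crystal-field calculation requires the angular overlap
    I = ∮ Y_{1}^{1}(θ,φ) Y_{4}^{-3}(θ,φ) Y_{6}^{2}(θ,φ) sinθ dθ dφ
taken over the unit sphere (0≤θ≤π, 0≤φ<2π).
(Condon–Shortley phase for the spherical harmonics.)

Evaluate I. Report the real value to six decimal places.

0.000000

triangle: need 3≤l₃≤5, have 6; I=0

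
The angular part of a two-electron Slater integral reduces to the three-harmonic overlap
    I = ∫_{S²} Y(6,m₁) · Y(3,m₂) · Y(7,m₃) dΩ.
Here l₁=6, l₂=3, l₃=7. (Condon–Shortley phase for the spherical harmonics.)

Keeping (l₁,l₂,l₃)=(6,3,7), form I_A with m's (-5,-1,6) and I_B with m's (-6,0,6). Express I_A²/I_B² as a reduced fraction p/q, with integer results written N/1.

1/36

Same 6,3,7: normalisation and zero-m 3j drop out of the ratio.
A: Δ: 2! 10! 4! / 17! → 1/2042040; sum: t=1:−1/21772800 t=2:+1/17418240 = 1/87091200; 3j²(6 3 7; -5 -1 6) = Δ·Π!·Σ² = 11/14280  (sign -1)
B: Δ: 2! 10! 4! / 17! → 1/2042040; sum: t=2:+1/43545600 = 1/43545600; 3j²(6 3 7; -6 0 6) = Δ·Π!·Σ² = 33/1190  (sign -1)
I_A²/I_B² = (11/14280)/(33/1190) = 1/36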